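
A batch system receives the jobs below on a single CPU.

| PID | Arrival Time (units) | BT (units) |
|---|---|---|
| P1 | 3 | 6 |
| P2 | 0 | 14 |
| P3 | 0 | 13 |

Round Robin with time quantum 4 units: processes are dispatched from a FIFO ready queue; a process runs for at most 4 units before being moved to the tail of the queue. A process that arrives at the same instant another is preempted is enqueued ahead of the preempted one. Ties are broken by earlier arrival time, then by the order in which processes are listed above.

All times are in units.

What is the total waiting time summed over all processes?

51

Timeline: | P2 0-4 | P3 4-8 | P1 8-12 | P2 12-16 | P3 16-20 | P1 20-22 | P2 22-26 | P3 26-30 | P2 30-32 | P3 32-33 |
Completion: P1=22  P2=32  P3=33
Turnaround (C−A): P1=19  P2=32  P3=33
Waiting = turnaround − burst: P1=13, P2=18, P3=20
Total waiting = 13 + 18 + 20 = 51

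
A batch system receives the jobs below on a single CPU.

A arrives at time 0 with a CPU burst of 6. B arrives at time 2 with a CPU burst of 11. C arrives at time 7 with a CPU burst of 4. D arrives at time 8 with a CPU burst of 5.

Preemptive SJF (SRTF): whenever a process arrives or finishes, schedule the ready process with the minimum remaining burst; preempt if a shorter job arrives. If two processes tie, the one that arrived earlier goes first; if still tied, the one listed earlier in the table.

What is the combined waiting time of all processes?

Gantt: | A 0-6 | B 6-7 | C 7-11 | D 11-16 | B 16-26 |
Completion: A=6  B=26  C=11  D=16
Turnaround (C−A): A=6  B=24  C=4  D=8
Waiting = turnaround − burst: A=0, B=13, C=0, D=3
Total waiting = 0 + 13 + 0 + 3 = 16

16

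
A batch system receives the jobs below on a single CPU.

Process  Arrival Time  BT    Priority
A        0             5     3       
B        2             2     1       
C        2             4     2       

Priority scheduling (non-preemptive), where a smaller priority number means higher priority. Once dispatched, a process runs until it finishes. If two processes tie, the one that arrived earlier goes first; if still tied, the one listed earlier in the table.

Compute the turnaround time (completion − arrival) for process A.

Timeline: | A 0-5 | B 5-7 | C 7-11 |
Completion: A=5  B=7  C=11
Turnaround(A) = completion − arrival = 5 − 0 = 5

5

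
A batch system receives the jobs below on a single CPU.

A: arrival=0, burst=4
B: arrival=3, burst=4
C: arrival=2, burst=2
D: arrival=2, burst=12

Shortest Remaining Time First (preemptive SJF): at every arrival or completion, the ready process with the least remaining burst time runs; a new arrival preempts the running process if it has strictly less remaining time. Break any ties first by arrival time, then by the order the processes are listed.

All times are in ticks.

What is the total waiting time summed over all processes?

Gantt: | A 0-4 | C 4-6 | B 6-10 | D 10-22 |
Completion: A=4  B=10  C=6  D=22
Waiting = turnaround − burst: A=0, B=3, C=2, D=8
Total waiting = 0 + 3 + 2 + 8 = 13

13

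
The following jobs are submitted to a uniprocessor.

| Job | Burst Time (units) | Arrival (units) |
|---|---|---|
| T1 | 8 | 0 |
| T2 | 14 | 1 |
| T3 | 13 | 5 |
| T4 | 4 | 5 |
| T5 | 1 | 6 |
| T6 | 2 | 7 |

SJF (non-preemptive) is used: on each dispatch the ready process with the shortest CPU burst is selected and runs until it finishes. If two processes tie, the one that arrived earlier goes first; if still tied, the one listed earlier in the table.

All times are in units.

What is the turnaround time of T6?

Timeline: | T1 0-8 | T5 8-9 | T6 9-11 | T4 11-15 | T3 15-28 | T2 28-42 |
Completion: T1=8  T2=42  T3=28  T4=15  T5=9  T6=11
Turnaround (C−A): T1=8  T2=41  T3=23  T4=10  T5=3  T6=4
Turnaround(T6) = completion − arrival = 11 − 7 = 4

4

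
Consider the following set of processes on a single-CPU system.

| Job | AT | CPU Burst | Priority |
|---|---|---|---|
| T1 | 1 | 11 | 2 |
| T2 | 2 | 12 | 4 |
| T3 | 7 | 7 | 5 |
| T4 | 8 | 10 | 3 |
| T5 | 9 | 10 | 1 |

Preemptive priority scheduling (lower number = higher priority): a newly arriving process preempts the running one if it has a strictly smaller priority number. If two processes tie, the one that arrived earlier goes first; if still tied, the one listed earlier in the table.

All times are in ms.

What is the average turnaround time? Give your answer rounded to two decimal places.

Timeline: | idle 0-1 | T1 1-9 | T5 9-19 | T1 19-22 | T4 22-32 | T2 32-44 | T3 44-51 |
Completion: T1=22  T2=44  T3=51  T4=32  T5=19
Turnaround (C−A): T1=21  T2=42  T3=44  T4=24  T5=10
Turnaround times: T1=21, T2=42, T3=44, T4=24, T5=10
Average turnaround = (21+42+44+24+10) / 5 = 141/5 = 28.20

28.20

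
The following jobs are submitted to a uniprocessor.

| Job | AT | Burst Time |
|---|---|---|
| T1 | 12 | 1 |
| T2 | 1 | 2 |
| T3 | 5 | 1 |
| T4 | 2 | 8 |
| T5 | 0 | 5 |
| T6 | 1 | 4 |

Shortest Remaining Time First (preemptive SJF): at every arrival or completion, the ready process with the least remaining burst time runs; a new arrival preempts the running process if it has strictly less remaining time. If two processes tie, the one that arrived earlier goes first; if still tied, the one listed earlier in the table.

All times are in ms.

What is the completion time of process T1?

Gantt: | T5 0-1 | T2 1-3 | T5 3-5 | T3 5-6 | T5 6-8 | T6 8-12 | T1 12-13 | T4 13-21 |
Completion: T1=13  T2=3  T3=6  T4=21  T5=8  T6=12
Turnaround (C−A): T1=1  T2=2  T3=1  T4=19  T5=8  T6=11

13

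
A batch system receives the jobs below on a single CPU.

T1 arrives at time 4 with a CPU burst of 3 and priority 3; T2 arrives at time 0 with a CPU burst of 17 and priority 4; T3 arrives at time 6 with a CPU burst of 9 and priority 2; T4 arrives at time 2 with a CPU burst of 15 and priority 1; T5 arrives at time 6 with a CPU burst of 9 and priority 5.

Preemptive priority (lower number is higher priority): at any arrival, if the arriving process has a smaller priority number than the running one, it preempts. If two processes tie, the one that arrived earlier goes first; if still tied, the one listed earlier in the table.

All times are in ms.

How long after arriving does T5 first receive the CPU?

Schedule: | T2 0-2 | T4 2-17 | T3 17-26 | T1 26-29 | T2 29-44 | T5 44-53 |
Completion: T1=29  T2=44  T3=26  T4=17  T5=53
Turnaround (C−A): T1=25  T2=44  T3=20  T4=15  T5=47
Response(T5) = first start − arrival = 44 − 6 = 38

38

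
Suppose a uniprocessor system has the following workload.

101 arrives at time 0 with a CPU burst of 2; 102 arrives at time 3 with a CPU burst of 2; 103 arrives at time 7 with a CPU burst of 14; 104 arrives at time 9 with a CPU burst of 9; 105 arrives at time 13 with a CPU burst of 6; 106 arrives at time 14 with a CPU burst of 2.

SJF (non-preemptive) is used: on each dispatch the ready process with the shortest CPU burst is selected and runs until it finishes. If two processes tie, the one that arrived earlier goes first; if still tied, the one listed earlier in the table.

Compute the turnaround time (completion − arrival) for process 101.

Gantt: | 101 0-2 | idle 2-3 | 102 3-5 | idle 5-7 | 103 7-21 | 106 21-23 | 105 23-29 | 104 29-38 |
Completion: 101=2  102=5  103=21  104=38  105=29  106=23
Turnaround (C−A): 101=2  102=2  103=14  104=29  105=16  106=9
Turnaround(101) = completion − arrival = 2 − 0 = 2

2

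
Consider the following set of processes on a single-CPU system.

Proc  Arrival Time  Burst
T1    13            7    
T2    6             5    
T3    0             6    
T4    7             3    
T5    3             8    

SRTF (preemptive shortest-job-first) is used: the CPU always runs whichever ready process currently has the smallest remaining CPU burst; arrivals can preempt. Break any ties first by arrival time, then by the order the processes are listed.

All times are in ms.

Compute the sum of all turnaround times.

51

Gantt: | T3 0-6 | T2 6-7 | T4 7-10 | T2 10-14 | T1 14-21 | T5 21-29 |
Completion: T1=21  T2=14  T3=6  T4=10  T5=29
Turnaround (C−A): T1=8  T2=8  T3=6  T4=3  T5=26
Turnaround = completion − arrival: T1=8, T2=8, T3=6, T4=3, T5=26
Total turnaround = 8 + 8 + 6 + 3 + 26 = 51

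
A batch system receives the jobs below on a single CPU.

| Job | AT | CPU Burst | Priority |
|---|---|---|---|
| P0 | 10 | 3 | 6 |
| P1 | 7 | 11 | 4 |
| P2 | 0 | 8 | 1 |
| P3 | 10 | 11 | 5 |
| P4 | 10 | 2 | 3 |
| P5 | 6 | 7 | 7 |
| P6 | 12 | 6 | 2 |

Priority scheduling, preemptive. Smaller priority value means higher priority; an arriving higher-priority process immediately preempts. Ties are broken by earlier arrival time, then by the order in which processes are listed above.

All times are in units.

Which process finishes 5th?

P3

Timeline: | P2 0-8 | P1 8-10 | P4 10-12 | P6 12-18 | P1 18-27 | P3 27-38 | P0 38-41 | P5 41-48 |
Completion: P0=41  P1=27  P2=8  P3=38  P4=12  P5=48  P6=18
Turnaround (C−A): P0=31  P1=20  P2=8  P3=28  P4=2  P5=42  P6=6
Finish order: P2 → P4 → P6 → P1 → P3 → P0 → P5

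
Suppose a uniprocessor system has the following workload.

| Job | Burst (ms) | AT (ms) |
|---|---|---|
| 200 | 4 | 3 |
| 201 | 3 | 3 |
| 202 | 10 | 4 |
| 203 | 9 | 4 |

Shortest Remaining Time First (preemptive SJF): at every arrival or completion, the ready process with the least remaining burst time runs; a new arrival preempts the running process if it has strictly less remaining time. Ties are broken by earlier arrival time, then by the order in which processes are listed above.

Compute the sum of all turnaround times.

Timeline: | idle 0-3 | 201 3-6 | 200 6-10 | 203 10-19 | 202 19-29 |
Completion: 200=10  201=6  202=29  203=19
Turnaround (C−A): 200=7  201=3  202=25  203=15
Turnaround = completion − arrival: 200=7, 201=3, 202=25, 203=15
Total turnaround = 7 + 3 + 25 + 15 = 50

50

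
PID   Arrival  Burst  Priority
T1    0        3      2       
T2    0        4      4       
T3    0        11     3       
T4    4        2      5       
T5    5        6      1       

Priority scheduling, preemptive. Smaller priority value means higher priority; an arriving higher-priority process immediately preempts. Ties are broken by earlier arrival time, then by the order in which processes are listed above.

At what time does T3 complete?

Gantt: | T1 0-3 | T3 3-5 | T5 5-11 | T3 11-20 | T2 20-24 | T4 24-26 |
Completion: T1=3  T2=24  T3=20  T4=26  T5=11
Turnaround (C−A): T1=3  T2=24  T3=20  T4=22  T5=6

20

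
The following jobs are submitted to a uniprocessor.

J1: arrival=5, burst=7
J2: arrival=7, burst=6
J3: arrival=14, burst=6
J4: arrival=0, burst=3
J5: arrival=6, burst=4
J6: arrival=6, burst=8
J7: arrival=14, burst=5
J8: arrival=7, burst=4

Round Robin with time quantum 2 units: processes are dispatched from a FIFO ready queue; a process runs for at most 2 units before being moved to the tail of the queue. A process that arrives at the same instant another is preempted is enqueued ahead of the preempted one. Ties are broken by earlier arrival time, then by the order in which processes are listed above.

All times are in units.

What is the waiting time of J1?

28

Gantt: | J4 0-3 | idle 3-5 | J1 5-7 | J5 7-9 | J6 9-11 | J2 11-13 | J8 13-15 | J1 15-17 | J5 17-19 | J6 19-21 | J2 21-23 | J3 23-25 | J7 25-27 | J8 27-29 | J1 29-31 | J6 31-33 | J2 33-35 | J3 35-37 | J7 37-39 | J1 39-40 | J6 40-42 | J3 42-44 | J7 44-45 |
Completion: J1=40  J2=35  J3=44  J4=3  J5=19  J6=42  J7=45  J8=29
Turnaround (C−A): J1=35  J2=28  J3=30  J4=3  J5=13  J6=36  J7=31  J8=22
Waiting(J1) = turnaround − burst = 35 − 7 = 28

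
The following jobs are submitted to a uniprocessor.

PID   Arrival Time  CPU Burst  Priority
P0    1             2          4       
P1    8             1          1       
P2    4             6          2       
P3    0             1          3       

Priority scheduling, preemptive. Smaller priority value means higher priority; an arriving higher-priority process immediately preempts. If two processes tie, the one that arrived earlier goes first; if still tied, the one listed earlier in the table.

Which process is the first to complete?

P3

Gantt: | P3 0-1 | P0 1-3 | idle 3-4 | P2 4-8 | P1 8-9 | P2 9-11 |
Completion: P0=3  P1=9  P2=11  P3=1
Finish order: P3 → P0 → P1 → P2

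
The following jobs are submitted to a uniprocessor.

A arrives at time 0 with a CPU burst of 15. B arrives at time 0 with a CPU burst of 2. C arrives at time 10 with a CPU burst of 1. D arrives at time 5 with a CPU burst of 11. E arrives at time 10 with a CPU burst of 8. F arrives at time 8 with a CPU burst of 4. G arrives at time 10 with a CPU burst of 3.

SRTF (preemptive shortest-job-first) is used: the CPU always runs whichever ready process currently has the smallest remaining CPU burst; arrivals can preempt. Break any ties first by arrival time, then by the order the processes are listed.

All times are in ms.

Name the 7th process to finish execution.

Gantt: | B 0-2 | A 2-5 | D 5-8 | F 8-10 | C 10-11 | F 11-13 | G 13-16 | D 16-24 | E 24-32 | A 32-44 |
Completion: A=44  B=2  C=11  D=24  E=32  F=13  G=16
Turnaround (C−A): A=44  B=2  C=1  D=19  E=22  F=5  G=6
Finish order: B → C → F → G → D → E → A

A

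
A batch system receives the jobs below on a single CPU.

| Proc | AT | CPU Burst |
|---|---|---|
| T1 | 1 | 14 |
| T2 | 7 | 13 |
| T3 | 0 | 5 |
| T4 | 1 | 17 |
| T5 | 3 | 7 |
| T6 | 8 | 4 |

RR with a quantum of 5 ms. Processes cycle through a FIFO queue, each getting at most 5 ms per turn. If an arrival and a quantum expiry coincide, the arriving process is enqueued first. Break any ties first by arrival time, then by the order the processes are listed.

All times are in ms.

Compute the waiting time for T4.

Timeline: | T3 0-5 | T1 5-10 | T4 10-15 | T5 15-20 | T2 20-25 | T6 25-29 | T1 29-34 | T4 34-39 | T5 39-41 | T2 41-46 | T1 46-50 | T4 50-55 | T2 55-58 | T4 58-60 |
Completion: T1=50  T2=58  T3=5  T4=60  T5=41  T6=29
Waiting(T4) = turnaround − burst = 59 − 17 = 42

42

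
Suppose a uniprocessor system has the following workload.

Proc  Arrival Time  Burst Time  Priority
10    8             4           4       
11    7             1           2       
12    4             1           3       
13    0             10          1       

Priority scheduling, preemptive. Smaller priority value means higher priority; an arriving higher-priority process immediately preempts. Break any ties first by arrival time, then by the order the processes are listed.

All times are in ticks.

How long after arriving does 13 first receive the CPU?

Schedule: | 13 0-10 | 11 10-11 | 12 11-12 | 10 12-16 |
Completion: 10=16  11=11  12=12  13=10
Turnaround (C−A): 10=8  11=4  12=8  13=10
Response(13) = first start − arrival = 0 − 0 = 0

0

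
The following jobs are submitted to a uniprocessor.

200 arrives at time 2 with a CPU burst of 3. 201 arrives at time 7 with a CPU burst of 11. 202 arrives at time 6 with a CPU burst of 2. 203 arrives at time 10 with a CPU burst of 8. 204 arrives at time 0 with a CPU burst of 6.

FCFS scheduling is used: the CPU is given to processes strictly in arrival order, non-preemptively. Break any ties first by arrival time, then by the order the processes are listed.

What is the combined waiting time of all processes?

23

Gantt: | 204 0-6 | 200 6-9 | 202 9-11 | 201 11-22 | 203 22-30 |
Completion: 200=9  201=22  202=11  203=30  204=6
Waiting = turnaround − burst: 200=4, 201=4, 202=3, 203=12, 204=0
Total waiting = 4 + 4 + 3 + 12 + 0 = 23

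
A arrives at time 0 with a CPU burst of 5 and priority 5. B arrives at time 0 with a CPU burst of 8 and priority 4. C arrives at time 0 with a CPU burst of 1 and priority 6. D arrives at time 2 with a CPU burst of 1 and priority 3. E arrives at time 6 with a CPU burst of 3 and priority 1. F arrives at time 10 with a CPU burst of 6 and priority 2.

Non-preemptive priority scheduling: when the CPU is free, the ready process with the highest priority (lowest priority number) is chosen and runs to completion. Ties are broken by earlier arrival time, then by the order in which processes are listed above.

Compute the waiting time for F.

1

Gantt: | B 0-8 | E 8-11 | F 11-17 | D 17-18 | A 18-23 | C 23-24 |
Completion: A=23  B=8  C=24  D=18  E=11  F=17
Waiting(F) = turnaround − burst = 7 − 6 = 1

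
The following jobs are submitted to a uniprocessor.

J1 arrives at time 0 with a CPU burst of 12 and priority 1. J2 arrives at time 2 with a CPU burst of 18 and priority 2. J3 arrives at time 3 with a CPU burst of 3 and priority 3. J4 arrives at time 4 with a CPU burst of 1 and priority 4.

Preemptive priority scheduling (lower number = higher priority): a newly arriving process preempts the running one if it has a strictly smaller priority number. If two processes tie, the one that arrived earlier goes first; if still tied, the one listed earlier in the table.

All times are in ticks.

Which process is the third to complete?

J3

Schedule: | J1 0-12 | J2 12-30 | J3 30-33 | J4 33-34 |
Completion: J1=12  J2=30  J3=33  J4=34
Turnaround (C−A): J1=12  J2=28  J3=30  J4=30
Finish order: J1 → J2 → J3 → J4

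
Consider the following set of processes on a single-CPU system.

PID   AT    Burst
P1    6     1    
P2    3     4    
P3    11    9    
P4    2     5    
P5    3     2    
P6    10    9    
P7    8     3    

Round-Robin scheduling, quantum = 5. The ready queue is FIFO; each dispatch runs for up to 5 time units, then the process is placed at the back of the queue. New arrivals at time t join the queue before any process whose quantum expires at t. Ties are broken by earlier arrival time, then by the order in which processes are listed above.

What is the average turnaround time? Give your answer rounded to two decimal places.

12.14

Gantt: | idle 0-2 | P4 2-7 | P2 7-11 | P5 11-13 | P1 13-14 | P7 14-17 | P6 17-22 | P3 22-27 | P6 27-31 | P3 31-35 |
Completion: P1=14  P2=11  P3=35  P4=7  P5=13  P6=31  P7=17
Turnaround (C−A): P1=8  P2=8  P3=24  P4=5  P5=10  P6=21  P7=9
Turnaround times: P1=8, P2=8, P3=24, P4=5, P5=10, P6=21, P7=9
Average turnaround = (8+8+24+5+10+21+9) / 7 = 85/7 = 12.14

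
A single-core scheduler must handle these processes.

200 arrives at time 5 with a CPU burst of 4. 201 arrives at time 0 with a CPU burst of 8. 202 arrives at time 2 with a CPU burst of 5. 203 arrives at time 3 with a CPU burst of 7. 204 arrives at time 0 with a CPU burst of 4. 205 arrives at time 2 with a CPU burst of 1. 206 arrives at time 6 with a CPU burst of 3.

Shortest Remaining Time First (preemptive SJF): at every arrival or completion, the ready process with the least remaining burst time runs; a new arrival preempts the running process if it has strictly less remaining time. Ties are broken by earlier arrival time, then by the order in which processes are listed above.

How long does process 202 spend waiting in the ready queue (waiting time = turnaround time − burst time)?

10

Schedule: | 204 0-2 | 205 2-3 | 204 3-5 | 200 5-9 | 206 9-12 | 202 12-17 | 203 17-24 | 201 24-32 |
Completion: 200=9  201=32  202=17  203=24  204=5  205=3  206=12
Turnaround (C−A): 200=4  201=32  202=15  203=21  204=5  205=1  206=6
Waiting(202) = turnaround − burst = 15 − 5 = 10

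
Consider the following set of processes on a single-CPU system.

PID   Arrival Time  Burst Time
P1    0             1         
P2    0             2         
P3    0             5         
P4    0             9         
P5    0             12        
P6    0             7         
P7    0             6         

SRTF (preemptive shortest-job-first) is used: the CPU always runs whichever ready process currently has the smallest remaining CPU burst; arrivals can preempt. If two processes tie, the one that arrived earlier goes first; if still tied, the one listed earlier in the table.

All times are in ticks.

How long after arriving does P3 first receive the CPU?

3

Gantt: | P1 0-1 | P2 1-3 | P3 3-8 | P7 8-14 | P6 14-21 | P4 21-30 | P5 30-42 |
Completion: P1=1  P2=3  P3=8  P4=30  P5=42  P6=21  P7=14
Response(P3) = first start − arrival = 3 − 0 = 3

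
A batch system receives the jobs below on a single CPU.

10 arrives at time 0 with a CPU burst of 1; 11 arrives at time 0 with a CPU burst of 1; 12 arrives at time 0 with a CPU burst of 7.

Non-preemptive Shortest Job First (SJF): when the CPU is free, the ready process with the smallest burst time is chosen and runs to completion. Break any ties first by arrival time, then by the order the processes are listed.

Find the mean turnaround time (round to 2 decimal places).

4.00

Schedule: | 10 0-1 | 11 1-2 | 12 2-9 |
Completion: 10=1  11=2  12=9
Turnaround times: 10=1, 11=2, 12=9
Average turnaround = (1+2+9) / 3 = 12/3 = 4.00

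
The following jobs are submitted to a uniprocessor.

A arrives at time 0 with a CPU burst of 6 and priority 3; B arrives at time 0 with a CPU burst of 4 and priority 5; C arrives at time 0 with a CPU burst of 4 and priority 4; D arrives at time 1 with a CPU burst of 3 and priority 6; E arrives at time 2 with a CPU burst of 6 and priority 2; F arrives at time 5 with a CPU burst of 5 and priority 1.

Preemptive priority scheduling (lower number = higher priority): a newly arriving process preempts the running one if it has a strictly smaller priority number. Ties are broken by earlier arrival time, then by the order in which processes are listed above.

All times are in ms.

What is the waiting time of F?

Schedule: | A 0-2 | E 2-5 | F 5-10 | E 10-13 | A 13-17 | C 17-21 | B 21-25 | D 25-28 |
Completion: A=17  B=25  C=21  D=28  E=13  F=10
Turnaround (C−A): A=17  B=25  C=21  D=27  E=11  F=5
Waiting(F) = turnaround − burst = 5 − 5 = 0

0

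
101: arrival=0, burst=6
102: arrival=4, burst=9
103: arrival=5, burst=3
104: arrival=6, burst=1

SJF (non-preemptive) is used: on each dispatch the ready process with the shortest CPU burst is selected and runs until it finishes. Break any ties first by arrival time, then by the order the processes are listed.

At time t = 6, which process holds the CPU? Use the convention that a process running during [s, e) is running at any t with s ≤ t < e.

Gantt: | 101 0-6 | 104 6-7 | 103 7-10 | 102 10-19 |
Completion: 101=6  102=19  103=10  104=7
Turnaround (C−A): 101=6  102=15  103=5  104=1

104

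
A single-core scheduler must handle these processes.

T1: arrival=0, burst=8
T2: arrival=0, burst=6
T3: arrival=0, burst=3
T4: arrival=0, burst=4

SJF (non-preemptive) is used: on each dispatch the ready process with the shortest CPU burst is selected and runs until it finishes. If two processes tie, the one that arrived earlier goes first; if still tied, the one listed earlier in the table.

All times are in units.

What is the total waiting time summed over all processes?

Schedule: | T3 0-3 | T4 3-7 | T2 7-13 | T1 13-21 |
Completion: T1=21  T2=13  T3=3  T4=7
Turnaround (C−A): T1=21  T2=13  T3=3  T4=7
Waiting = turnaround − burst: T1=13, T2=7, T3=0, T4=3
Total waiting = 13 + 7 + 0 + 3 = 23

23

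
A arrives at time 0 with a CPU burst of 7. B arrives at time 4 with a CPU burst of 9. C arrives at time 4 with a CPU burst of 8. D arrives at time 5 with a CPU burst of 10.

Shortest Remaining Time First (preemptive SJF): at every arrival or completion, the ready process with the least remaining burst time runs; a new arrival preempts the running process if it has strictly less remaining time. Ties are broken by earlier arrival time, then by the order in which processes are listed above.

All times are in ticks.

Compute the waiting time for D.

19

Schedule: | A 0-7 | C 7-15 | B 15-24 | D 24-34 |
Completion: A=7  B=24  C=15  D=34
Turnaround (C−A): A=7  B=20  C=11  D=29
Waiting(D) = turnaround − burst = 29 − 10 = 19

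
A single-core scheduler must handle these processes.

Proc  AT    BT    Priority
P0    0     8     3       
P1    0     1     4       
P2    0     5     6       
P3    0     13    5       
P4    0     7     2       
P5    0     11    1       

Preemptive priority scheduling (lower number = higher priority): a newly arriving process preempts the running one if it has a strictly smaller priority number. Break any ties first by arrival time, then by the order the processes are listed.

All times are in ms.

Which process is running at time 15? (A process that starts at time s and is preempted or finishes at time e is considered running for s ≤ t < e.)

Gantt: | P5 0-11 | P4 11-18 | P0 18-26 | P1 26-27 | P3 27-40 | P2 40-45 |
Completion: P0=26  P1=27  P2=45  P3=40  P4=18  P5=11
Turnaround (C−A): P0=26  P1=27  P2=45  P3=40  P4=18  P5=11

P4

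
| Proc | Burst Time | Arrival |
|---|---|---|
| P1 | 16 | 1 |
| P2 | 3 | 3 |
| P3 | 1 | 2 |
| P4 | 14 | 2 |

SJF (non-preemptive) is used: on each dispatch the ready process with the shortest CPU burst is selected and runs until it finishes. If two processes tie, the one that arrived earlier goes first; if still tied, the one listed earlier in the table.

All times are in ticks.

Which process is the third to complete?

Schedule: | idle 0-1 | P1 1-17 | P3 17-18 | P2 18-21 | P4 21-35 |
Completion: P1=17  P2=21  P3=18  P4=35
Turnaround (C−A): P1=16  P2=18  P3=16  P4=33
Finish order: P1 → P3 → P2 → P4

P2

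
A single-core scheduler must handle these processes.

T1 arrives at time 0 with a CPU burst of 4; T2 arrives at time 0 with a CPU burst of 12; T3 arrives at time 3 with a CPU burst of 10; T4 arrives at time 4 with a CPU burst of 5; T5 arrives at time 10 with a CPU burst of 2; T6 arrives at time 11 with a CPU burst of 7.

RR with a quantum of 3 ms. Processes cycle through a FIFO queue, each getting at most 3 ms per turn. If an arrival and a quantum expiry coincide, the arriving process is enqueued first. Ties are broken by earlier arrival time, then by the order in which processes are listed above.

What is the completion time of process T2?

38

Schedule: | T1 0-3 | T2 3-6 | T3 6-9 | T1 9-10 | T4 10-13 | T2 13-16 | T3 16-19 | T5 19-21 | T6 21-24 | T4 24-26 | T2 26-29 | T3 29-32 | T6 32-35 | T2 35-38 | T3 38-39 | T6 39-40 |
Completion: T1=10  T2=38  T3=39  T4=26  T5=21  T6=40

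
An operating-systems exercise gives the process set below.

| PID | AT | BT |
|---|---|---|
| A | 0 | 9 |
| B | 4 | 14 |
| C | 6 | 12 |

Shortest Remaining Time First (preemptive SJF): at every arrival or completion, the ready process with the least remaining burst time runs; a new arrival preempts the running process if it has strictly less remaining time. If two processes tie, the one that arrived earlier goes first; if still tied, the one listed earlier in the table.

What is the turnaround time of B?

31

Gantt: | A 0-9 | C 9-21 | B 21-35 |
Completion: A=9  B=35  C=21
Turnaround (C−A): A=9  B=31  C=15
Turnaround(B) = completion − arrival = 35 − 4 = 31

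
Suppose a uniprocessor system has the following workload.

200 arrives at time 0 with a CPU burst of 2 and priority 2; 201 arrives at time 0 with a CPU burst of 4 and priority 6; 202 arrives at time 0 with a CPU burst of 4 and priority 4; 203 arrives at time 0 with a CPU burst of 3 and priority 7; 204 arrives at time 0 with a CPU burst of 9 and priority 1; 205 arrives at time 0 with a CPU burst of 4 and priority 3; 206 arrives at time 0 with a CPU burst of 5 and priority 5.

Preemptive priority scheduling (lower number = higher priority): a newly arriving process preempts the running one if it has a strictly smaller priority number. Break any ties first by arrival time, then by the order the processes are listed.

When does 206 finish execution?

Gantt: | 204 0-9 | 200 9-11 | 205 11-15 | 202 15-19 | 206 19-24 | 201 24-28 | 203 28-31 |
Completion: 200=11  201=28  202=19  203=31  204=9  205=15  206=24
Turnaround (C−A): 200=11  201=28  202=19  203=31  204=9  205=15  206=24

24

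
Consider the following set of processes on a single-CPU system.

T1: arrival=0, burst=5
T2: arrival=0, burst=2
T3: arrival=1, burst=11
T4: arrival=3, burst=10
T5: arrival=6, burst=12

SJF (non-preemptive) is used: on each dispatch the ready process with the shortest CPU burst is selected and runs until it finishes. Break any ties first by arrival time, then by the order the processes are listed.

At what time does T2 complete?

2

Schedule: | T2 0-2 | T1 2-7 | T4 7-17 | T3 17-28 | T5 28-40 |
Completion: T1=7  T2=2  T3=28  T4=17  T5=40
Turnaround (C−A): T1=7  T2=2  T3=27  T4=14  T5=34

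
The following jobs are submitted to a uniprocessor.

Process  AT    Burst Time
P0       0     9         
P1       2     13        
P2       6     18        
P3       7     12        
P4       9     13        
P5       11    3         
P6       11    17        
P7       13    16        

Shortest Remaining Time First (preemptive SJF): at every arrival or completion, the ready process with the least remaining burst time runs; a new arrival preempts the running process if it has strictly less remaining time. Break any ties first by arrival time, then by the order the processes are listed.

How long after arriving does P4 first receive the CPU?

28

Gantt: | P0 0-9 | P3 9-11 | P5 11-14 | P3 14-24 | P1 24-37 | P4 37-50 | P7 50-66 | P6 66-83 | P2 83-101 |
Completion: P0=9  P1=37  P2=101  P3=24  P4=50  P5=14  P6=83  P7=66
Turnaround (C−A): P0=9  P1=35  P2=95  P3=17  P4=41  P5=3  P6=72  P7=53
Response(P4) = first start − arrival = 37 − 9 = 28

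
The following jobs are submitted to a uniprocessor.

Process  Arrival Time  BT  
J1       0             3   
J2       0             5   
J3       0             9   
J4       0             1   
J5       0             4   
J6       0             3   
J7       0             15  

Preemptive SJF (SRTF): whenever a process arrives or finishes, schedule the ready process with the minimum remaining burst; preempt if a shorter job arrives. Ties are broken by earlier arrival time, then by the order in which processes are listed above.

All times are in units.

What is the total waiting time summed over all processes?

64

Gantt: | J4 0-1 | J1 1-4 | J6 4-7 | J5 7-11 | J2 11-16 | J3 16-25 | J7 25-40 |
Completion: J1=4  J2=16  J3=25  J4=1  J5=11  J6=7  J7=40
Turnaround (C−A): J1=4  J2=16  J3=25  J4=1  J5=11  J6=7  J7=40
Waiting = turnaround − burst: J1=1, J2=11, J3=16, J4=0, J5=7, J6=4, J7=25
Total waiting = 1 + 11 + 16 + 0 + 7 + 4 + 25 = 64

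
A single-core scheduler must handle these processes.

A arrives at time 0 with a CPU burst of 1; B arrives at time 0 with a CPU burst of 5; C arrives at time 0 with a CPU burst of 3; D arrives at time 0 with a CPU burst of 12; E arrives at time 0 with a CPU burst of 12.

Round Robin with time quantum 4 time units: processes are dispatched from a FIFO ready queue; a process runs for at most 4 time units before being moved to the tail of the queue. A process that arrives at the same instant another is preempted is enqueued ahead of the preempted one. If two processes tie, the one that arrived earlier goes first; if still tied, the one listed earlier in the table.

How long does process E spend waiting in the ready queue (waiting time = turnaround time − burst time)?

21

Gantt: | A 0-1 | B 1-5 | C 5-8 | D 8-12 | E 12-16 | B 16-17 | D 17-21 | E 21-25 | D 25-29 | E 29-33 |
Completion: A=1  B=17  C=8  D=29  E=33
Turnaround (C−A): A=1  B=17  C=8  D=29  E=33
Waiting(E) = turnaround − burst = 33 − 12 = 21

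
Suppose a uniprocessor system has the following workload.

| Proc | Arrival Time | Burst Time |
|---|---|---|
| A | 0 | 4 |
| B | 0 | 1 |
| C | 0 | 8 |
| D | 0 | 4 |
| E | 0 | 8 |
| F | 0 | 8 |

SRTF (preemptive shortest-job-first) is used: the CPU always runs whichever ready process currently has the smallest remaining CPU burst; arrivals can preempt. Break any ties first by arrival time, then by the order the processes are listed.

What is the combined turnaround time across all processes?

90

Gantt: | B 0-1 | A 1-5 | D 5-9 | C 9-17 | E 17-25 | F 25-33 |
Completion: A=5  B=1  C=17  D=9  E=25  F=33
Turnaround = completion − arrival: A=5, B=1, C=17, D=9, E=25, F=33
Total turnaround = 5 + 1 + 17 + 9 + 25 + 33 = 90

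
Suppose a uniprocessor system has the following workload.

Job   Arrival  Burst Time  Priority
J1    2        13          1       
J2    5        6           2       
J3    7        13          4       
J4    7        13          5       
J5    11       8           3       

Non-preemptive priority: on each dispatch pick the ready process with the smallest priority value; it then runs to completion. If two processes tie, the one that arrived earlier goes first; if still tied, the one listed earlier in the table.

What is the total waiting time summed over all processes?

77

Gantt: | idle 0-2 | J1 2-15 | J2 15-21 | J5 21-29 | J3 29-42 | J4 42-55 |
Completion: J1=15  J2=21  J3=42  J4=55  J5=29
Waiting = turnaround − burst: J1=0, J2=10, J3=22, J4=35, J5=10
Total waiting = 0 + 10 + 22 + 35 + 10 = 77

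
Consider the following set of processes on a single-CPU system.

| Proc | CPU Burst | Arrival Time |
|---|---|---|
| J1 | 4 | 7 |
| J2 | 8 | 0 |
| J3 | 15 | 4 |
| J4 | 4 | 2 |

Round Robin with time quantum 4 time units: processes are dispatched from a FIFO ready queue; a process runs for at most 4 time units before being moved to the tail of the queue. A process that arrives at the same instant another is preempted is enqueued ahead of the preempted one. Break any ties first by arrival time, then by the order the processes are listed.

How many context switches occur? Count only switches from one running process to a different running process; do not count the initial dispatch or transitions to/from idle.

Gantt: | J2 0-4 | J4 4-8 | J3 8-12 | J2 12-16 | J1 16-20 | J3 20-31 |
Completion: J1=20  J2=16  J3=31  J4=8
Turnaround (C−A): J1=13  J2=16  J3=27  J4=6

5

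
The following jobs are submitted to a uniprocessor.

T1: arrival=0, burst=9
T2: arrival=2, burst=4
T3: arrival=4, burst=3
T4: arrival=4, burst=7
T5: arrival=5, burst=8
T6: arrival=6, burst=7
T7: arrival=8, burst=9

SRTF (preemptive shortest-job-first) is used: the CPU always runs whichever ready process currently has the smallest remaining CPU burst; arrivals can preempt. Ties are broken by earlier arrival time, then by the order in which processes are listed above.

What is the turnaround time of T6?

Gantt: | T1 0-2 | T2 2-6 | T3 6-9 | T1 9-16 | T4 16-23 | T6 23-30 | T5 30-38 | T7 38-47 |
Completion: T1=16  T2=6  T3=9  T4=23  T5=38  T6=30  T7=47
Turnaround(T6) = completion − arrival = 30 − 6 = 24

24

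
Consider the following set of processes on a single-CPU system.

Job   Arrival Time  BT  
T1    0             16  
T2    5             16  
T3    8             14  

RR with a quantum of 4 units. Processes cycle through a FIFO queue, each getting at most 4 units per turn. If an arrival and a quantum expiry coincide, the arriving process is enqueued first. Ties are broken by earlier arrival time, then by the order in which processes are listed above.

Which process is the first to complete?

Timeline: | T1 0-8 | T2 8-12 | T3 12-16 | T1 16-20 | T2 20-24 | T3 24-28 | T1 28-32 | T2 32-36 | T3 36-40 | T2 40-44 | T3 44-46 |
Completion: T1=32  T2=44  T3=46
Finish order: T1 → T2 → T3

T1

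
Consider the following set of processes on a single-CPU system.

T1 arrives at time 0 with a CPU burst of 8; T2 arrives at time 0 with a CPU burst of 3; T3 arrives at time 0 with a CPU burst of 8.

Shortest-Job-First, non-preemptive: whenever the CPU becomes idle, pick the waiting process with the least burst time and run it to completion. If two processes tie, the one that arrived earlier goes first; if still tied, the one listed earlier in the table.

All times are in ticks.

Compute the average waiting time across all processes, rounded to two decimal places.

Schedule: | T2 0-3 | T1 3-11 | T3 11-19 |
Completion: T1=11  T2=3  T3=19
Waiting times: T1=3, T2=0, T3=11
Average waiting = (3+0+11) / 3 = 14/3 = 4.67

4.67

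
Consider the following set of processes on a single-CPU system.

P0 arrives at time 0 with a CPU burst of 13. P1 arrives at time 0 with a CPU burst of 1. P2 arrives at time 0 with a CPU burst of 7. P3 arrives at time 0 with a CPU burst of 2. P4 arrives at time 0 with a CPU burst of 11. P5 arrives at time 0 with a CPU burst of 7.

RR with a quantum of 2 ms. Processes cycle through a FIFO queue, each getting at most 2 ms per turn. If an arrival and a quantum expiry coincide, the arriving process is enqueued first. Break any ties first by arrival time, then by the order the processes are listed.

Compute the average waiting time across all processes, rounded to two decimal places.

Gantt: | P0 0-2 | P1 2-3 | P2 3-5 | P3 5-7 | P4 7-9 | P5 9-11 | P0 11-13 | P2 13-15 | P4 15-17 | P5 17-19 | P0 19-21 | P2 21-23 | P4 23-25 | P5 25-27 | P0 27-29 | P2 29-30 | P4 30-32 | P5 32-33 | P0 33-35 | P4 35-37 | P0 37-39 | P4 39-40 | P0 40-41 |
Completion: P0=41  P1=3  P2=30  P3=7  P4=40  P5=33
Turnaround (C−A): P0=41  P1=3  P2=30  P3=7  P4=40  P5=33
Waiting times: P0=28, P1=2, P2=23, P3=5, P4=29, P5=26
Average waiting = (28+2+23+5+29+26) / 6 = 113/6 = 18.83

18.83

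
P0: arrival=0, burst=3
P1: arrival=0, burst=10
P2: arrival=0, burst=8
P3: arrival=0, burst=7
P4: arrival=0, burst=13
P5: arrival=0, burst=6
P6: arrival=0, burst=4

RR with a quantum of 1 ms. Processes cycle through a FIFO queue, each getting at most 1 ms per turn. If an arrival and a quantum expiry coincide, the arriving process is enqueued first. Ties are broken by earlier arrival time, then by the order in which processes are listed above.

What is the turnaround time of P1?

Timeline: | P0 0-1 | P1 1-2 | P2 2-3 | P3 3-4 | P4 4-5 | P5 5-6 | P6 6-7 | P0 7-8 | P1 8-9 | P2 9-10 | P3 10-11 | P4 11-12 | P5 12-13 | P6 13-14 | P0 14-15 | P1 15-16 | P2 16-17 | P3 17-18 | P4 18-19 | P5 19-20 | P6 20-21 | P1 21-22 | P2 22-23 | P3 23-24 | P4 24-25 | P5 25-26 | P6 26-27 | P1 27-28 | P2 28-29 | P3 29-30 | P4 30-31 | P5 31-32 | P1 32-33 | P2 33-34 | P3 34-35 | P4 35-36 | P5 36-37 | P1 37-38 | P2 38-39 | P3 39-40 | P4 40-41 | P1 41-42 | P2 42-43 | P4 43-44 | P1 44-45 | P4 45-46 | P1 46-47 | P4 47-51 |
Completion: P0=15  P1=47  P2=43  P3=40  P4=51  P5=37  P6=27
Turnaround (C−A): P0=15  P1=47  P2=43  P3=40  P4=51  P5=37  P6=27
Turnaround(P1) = completion − arrival = 47 − 0 = 47

47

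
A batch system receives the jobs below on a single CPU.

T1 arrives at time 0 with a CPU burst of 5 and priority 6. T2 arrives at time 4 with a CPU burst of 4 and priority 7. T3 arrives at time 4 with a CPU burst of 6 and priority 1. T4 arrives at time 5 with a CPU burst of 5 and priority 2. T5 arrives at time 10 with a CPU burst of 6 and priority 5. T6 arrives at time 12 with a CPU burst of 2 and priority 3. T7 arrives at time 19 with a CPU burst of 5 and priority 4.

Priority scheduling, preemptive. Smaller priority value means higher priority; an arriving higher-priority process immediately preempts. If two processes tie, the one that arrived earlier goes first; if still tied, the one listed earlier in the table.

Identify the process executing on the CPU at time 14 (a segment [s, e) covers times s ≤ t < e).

T4

Gantt: | T1 0-4 | T3 4-10 | T4 10-15 | T6 15-17 | T5 17-19 | T7 19-24 | T5 24-28 | T1 28-29 | T2 29-33 |
Completion: T1=29  T2=33  T3=10  T4=15  T5=28  T6=17  T7=24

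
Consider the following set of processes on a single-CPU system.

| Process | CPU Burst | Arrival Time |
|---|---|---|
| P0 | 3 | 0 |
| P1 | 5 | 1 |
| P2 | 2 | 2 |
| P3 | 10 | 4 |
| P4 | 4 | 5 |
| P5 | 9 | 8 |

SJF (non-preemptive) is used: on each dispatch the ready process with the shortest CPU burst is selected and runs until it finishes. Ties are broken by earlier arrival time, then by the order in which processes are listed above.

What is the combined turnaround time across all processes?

Timeline: | P0 0-3 | P2 3-5 | P4 5-9 | P1 9-14 | P5 14-23 | P3 23-33 |
Completion: P0=3  P1=14  P2=5  P3=33  P4=9  P5=23
Turnaround (C−A): P0=3  P1=13  P2=3  P3=29  P4=4  P5=15
Turnaround = completion − arrival: P0=3, P1=13, P2=3, P3=29, P4=4, P5=15
Total turnaround = 3 + 13 + 3 + 29 + 4 + 15 = 67

67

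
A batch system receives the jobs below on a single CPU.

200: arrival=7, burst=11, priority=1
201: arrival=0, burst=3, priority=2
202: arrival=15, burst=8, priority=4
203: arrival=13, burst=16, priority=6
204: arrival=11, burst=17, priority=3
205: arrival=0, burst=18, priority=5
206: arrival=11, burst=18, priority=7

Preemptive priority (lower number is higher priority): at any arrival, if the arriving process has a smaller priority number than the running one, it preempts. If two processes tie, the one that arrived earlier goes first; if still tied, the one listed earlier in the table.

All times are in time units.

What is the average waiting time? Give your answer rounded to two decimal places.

24.57

Timeline: | 201 0-3 | 205 3-7 | 200 7-18 | 204 18-35 | 202 35-43 | 205 43-57 | 203 57-73 | 206 73-91 |
Completion: 200=18  201=3  202=43  203=73  204=35  205=57  206=91
Turnaround (C−A): 200=11  201=3  202=28  203=60  204=24  205=57  206=80
Waiting times: 200=0, 201=0, 202=20, 203=44, 204=7, 205=39, 206=62
Average waiting = (0+0+20+44+7+39+62) / 7 = 172/7 = 24.57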